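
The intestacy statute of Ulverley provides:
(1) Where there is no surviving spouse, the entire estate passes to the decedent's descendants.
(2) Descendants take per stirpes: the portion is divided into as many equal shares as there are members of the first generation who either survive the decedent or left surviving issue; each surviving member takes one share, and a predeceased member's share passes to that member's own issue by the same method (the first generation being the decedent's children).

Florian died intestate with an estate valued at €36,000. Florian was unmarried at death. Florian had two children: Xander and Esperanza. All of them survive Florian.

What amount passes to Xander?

Xander receives €18,000.

The entire €36,000 passes to the descendants.
That amount (€36,000) is divided into 2 shares of €18,000: Xander and Esperanza each take €18,000.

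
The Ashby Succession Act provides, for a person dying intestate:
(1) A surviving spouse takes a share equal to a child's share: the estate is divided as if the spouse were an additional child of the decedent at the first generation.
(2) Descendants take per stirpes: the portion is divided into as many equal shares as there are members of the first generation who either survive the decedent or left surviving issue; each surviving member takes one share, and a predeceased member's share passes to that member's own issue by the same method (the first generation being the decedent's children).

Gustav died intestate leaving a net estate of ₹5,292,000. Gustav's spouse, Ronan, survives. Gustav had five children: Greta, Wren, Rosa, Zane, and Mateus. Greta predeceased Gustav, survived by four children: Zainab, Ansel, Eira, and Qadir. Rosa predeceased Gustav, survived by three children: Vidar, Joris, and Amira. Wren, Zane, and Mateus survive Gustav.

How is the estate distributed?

The spouse counts as an additional share at the children's level, so there are 6 primary shares of ₹882,000. Ronan takes one such share (₹882,000).
The children's combined portion (₹4,410,000) is divided into 5 shares of ₹882,000: Wren, Zane, and Mateus each take ₹882,000; Greta's ₹882,000 share passes to Greta's issue; Rosa's ₹882,000 share passes to Rosa's issue.
Greta's share (₹882,000) is divided into 4 shares of ₹220,500: Zainab, Ansel, Eira, and Qadir each take ₹220,500.
Rosa's share (₹882,000) is divided into 3 shares of ₹294,000: Vidar, Joris, and Amira each take ₹294,000.

Ronan: ₹882,000; Zainab: ₹220,500; Ansel: ₹220,500; Eira: ₹220,500; Qadir: ₹220,500; Wren: ₹882,000; Vidar: ₹294,000; Joris: ₹294,000; Amira: ₹294,000; Zane: ₹882,000; Mateus: ₹882,000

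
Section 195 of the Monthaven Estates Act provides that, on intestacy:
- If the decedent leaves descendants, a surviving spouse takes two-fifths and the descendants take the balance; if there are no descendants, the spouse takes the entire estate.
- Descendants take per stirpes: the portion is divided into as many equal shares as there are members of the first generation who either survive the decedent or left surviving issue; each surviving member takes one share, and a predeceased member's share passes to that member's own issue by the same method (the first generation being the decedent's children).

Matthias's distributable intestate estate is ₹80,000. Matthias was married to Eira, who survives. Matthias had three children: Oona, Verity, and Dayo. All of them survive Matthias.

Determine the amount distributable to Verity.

Verity receives ₹16,000.

Eira takes two-fifths of ₹80,000 = ₹32,000. The remaining ₹48,000 passes to the descendants.
The descendants' portion (₹48,000) is divided into 3 shares of ₹16,000: Oona, Verity, and Dayo each take ₹16,000.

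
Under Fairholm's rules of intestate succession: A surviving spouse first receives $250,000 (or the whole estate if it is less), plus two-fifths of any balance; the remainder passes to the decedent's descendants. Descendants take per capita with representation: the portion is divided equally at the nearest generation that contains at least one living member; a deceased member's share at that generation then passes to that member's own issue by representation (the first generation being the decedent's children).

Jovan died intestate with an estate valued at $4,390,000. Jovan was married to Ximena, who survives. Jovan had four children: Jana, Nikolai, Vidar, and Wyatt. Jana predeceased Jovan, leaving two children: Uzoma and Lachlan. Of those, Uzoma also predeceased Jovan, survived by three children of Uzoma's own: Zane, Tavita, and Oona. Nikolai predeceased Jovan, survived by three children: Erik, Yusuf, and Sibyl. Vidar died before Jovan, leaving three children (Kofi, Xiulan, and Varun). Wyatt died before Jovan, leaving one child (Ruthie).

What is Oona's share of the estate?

Oona receives $92,000.

Ximena first takes $250,000, leaving a balance of $4,140,000. Ximena then takes two-fifths of the balance ($1,656,000), for a total of $1,906,000. The remaining $2,484,000 passes to the descendants.
No child survives, so the initial division is made at the grandchildren's generation.
The descendants' portion ($2,484,000) is divided into 9 shares of $276,000: Lachlan, Erik, Yusuf, Sibyl, Kofi, Xiulan, Varun, and Ruthie each take $276,000; Uzoma's $276,000 share passes to Uzoma's issue.
Uzoma's share ($276,000) is divided into 3 shares of $92,000: Zane, Tavita, and Oona each take $92,000.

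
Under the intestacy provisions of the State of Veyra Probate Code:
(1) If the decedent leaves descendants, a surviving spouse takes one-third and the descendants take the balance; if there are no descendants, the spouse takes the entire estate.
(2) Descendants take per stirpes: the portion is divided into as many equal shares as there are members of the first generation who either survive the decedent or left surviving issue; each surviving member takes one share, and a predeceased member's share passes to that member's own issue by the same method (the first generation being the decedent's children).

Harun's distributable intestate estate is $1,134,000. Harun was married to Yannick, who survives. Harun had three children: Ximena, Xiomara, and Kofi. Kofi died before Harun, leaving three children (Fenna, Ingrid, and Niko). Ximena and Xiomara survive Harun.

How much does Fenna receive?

Yannick takes one-third of $1,134,000 = $378,000. The remaining $756,000 passes to the descendants.
The descendants' portion ($756,000) is divided into 3 shares of $252,000: Ximena and Xiomara each take $252,000; Kofi's $252,000 share passes to Kofi's issue.
Kofi's share ($252,000) is divided into 3 shares of $84,000: Fenna, Ingrid, and Niko each take $84,000.

Fenna receives $84,000.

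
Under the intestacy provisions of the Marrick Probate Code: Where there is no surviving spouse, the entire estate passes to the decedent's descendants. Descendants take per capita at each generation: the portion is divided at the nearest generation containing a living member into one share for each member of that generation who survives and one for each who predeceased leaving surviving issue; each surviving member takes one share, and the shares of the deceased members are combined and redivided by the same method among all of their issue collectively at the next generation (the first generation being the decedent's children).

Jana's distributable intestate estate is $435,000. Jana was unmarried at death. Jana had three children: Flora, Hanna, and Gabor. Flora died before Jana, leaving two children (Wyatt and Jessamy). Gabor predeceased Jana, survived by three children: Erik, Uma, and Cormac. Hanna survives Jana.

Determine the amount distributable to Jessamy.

The entire $435,000 passes to the descendants.
That amount ($435,000) is divided at the children's generation into 3 shares of $145,000. Hanna takes $145,000. The 2 shares of the deceased (Flora and Gabor) are combined into a pool of $290,000.
That pool ($290,000) is divided at the grandchildren's generation equally among Wyatt, Jessamy, Erik, Uma, and Cormac: $58,000 each.

Jessamy receives $58,000.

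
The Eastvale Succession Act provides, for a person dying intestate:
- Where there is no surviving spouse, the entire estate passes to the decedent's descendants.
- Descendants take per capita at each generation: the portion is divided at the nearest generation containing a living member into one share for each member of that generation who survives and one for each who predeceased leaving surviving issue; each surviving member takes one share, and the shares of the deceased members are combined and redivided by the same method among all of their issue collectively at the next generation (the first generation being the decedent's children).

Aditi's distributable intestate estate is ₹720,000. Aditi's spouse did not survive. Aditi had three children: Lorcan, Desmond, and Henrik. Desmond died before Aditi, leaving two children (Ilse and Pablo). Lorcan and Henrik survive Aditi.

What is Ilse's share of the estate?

The entire ₹720,000 passes to the descendants.
That amount (₹720,000) is divided at the children's generation into 3 shares of ₹240,000. Lorcan and Henrik each take ₹240,000. The remaining share for the deceased Desmond (₹240,000) is carried to the next generation.
That pool (₹240,000) is divided at the grandchildren's generation equally among Ilse and Pablo: ₹120,000 each.

Ilse receives ₹120,000.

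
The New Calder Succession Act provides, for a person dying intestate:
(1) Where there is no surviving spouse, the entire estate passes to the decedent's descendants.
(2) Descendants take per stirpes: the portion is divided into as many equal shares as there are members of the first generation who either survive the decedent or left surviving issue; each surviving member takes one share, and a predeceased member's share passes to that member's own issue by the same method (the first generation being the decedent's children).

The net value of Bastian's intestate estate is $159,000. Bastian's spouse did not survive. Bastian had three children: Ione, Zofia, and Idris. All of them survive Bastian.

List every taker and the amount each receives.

The entire $159,000 passes to the descendants.
That amount ($159,000) is divided into 3 shares of $53,000: Ione, Zofia, and Idris each take $53,000.

Ione: $53,000; Zofia: $53,000; Idris: $53,000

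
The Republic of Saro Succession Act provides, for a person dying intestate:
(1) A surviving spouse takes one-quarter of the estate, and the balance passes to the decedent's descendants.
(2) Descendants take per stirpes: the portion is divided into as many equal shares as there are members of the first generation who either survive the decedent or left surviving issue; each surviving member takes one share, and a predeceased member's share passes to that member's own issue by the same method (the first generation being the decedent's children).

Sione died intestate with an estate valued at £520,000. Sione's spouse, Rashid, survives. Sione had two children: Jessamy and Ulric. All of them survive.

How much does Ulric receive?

Ulric receives £195,000.

Rashid takes one-quarter of £520,000 = £130,000. The remaining £390,000 passes to the descendants.
The descendants' portion (£390,000) is divided into 2 shares of £195,000: Jessamy and Ulric each take £195,000.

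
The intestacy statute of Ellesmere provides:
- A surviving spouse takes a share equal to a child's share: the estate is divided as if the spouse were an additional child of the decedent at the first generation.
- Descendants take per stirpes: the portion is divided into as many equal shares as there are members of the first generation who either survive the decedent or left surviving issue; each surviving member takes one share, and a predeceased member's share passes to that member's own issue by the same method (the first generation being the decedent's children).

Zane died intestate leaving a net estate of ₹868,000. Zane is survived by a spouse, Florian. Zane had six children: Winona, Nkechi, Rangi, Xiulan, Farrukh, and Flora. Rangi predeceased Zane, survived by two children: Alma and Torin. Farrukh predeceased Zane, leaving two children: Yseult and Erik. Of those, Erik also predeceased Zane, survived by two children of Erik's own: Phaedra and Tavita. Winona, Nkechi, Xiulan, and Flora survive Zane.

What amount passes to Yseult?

The spouse counts as an additional share at the children's level, so there are 7 primary shares of ₹124,000. Florian takes one such share (₹124,000).
The children's combined portion (₹744,000) is divided into 6 shares of ₹124,000: Winona, Nkechi, Xiulan, and Flora each take ₹124,000; Rangi's ₹124,000 share passes to Rangi's issue; Farrukh's ₹124,000 share passes to Farrukh's issue.
Rangi's share (₹124,000) is divided into 2 shares of ₹62,000: Alma and Torin each take ₹62,000.
Farrukh's share (₹124,000) is divided into 2 shares of ₹62,000: Yseult takes ₹62,000; Erik's ₹62,000 share passes to Erik's issue.
Erik's share (₹62,000) is divided into 2 shares of ₹31,000: Phaedra and Tavita each take ₹31,000.

Yseult receives ₹62,000.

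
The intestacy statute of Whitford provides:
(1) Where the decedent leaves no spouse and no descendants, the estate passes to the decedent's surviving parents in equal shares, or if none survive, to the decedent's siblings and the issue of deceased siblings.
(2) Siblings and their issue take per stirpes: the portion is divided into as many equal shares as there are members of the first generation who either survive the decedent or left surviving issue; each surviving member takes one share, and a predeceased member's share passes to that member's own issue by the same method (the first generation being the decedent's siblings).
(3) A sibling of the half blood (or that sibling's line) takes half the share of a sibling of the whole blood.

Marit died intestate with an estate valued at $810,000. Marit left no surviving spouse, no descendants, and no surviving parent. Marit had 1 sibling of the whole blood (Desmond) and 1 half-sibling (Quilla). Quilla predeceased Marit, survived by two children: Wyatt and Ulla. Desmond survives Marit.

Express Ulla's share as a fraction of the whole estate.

The entire $810,000 passes to the siblings and their issue.
Counting each half-blood sibling's line as half a unit, there are 3/2 units in $810,000, so one unit is $540,000. Whole-blood lines (Desmond) take $540,000 each; half-blood lines (Quilla) take $270,000 each.
Quilla's share ($270,000) is divided into 2 shares of $135,000: Wyatt and Ulla each take $135,000.

Ulla receives 1/6 of the estate.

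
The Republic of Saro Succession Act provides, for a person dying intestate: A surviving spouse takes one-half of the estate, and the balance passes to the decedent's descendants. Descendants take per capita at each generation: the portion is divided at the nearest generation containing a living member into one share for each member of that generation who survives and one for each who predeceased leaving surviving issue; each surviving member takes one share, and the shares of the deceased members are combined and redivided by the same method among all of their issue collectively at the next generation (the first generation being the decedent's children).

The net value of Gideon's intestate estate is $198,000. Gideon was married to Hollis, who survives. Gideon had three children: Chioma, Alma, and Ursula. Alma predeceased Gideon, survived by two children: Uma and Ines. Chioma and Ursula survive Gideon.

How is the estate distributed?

Hollis: $99,000; Chioma: $33,000; Uma: $16,500; Ines: $16,500; Ursula: $33,000

Hollis takes one-half of $198,000 = $99,000. The remaining $99,000 passes to the descendants.
The descendants' portion ($99,000) is divided at the children's generation into 3 shares of $33,000. Chioma and Ursula each take $33,000. The remaining share for the deceased Alma ($33,000) is carried to the next generation.
That pool ($33,000) is divided at the grandchildren's generation equally among Uma and Ines: $16,500 each.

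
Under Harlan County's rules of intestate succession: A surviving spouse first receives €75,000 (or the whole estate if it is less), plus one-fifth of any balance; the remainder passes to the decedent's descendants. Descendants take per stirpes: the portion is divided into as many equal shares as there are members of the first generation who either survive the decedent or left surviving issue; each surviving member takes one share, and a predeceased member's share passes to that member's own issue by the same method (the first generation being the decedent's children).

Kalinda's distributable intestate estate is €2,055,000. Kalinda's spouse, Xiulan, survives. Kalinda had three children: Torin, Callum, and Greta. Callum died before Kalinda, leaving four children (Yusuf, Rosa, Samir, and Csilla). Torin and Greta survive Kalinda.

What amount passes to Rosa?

Rosa receives €132,000.

Xiulan first takes €75,000, leaving a balance of €1,980,000. Xiulan then takes one-fifth of the balance (€396,000), for a total of €471,000. The remaining €1,584,000 passes to the descendants.
The descendants' portion (€1,584,000) is divided into 3 shares of €528,000: Torin and Greta each take €528,000; Callum's €528,000 share passes to Callum's issue.
Callum's share (€528,000) is divided into 4 shares of €132,000: Yusuf, Rosa, Samir, and Csilla each take €132,000.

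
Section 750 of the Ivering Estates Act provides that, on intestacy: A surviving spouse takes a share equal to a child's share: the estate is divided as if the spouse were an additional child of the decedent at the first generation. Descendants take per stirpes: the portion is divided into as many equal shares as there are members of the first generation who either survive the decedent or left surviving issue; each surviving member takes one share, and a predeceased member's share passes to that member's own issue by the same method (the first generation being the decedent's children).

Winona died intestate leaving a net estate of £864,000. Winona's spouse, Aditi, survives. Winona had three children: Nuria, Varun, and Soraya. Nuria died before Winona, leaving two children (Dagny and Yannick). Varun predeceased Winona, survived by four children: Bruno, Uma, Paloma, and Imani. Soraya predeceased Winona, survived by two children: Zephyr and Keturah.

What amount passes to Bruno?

Bruno receives £54,000.

The spouse counts as an additional share at the children's level, so there are 4 primary shares of £216,000. Aditi takes one such share (£216,000).
The children's combined portion (£648,000) is divided into 3 shares of £216,000: Nuria's £216,000 share passes to Nuria's issue; Varun's £216,000 share passes to Varun's issue; Soraya's £216,000 share passes to Soraya's issue.
Nuria's share (£216,000) is divided into 2 shares of £108,000: Dagny and Yannick each take £108,000.
Varun's share (£216,000) is divided into 4 shares of £54,000: Bruno, Uma, Paloma, and Imani each take £54,000.
Soraya's share (£216,000) is divided into 2 shares of £108,000: Zephyr and Keturah each take £108,000.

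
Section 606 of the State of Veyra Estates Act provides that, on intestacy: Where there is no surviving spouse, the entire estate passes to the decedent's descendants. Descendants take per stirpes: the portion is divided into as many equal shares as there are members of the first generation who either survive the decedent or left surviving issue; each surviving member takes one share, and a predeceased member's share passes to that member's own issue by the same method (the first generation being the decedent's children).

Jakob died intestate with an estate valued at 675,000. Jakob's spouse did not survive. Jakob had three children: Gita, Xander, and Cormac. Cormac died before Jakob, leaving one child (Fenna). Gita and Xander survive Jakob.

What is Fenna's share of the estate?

The entire 675,000 passes to the descendants.
That amount (675,000) is divided into 3 shares of 225,000: Gita and Xander each take 225,000; Cormac's 225,000 share passes to Cormac's issue.
Cormac's share (225,000) passes entirely to Fenna.

Fenna receives 225,000.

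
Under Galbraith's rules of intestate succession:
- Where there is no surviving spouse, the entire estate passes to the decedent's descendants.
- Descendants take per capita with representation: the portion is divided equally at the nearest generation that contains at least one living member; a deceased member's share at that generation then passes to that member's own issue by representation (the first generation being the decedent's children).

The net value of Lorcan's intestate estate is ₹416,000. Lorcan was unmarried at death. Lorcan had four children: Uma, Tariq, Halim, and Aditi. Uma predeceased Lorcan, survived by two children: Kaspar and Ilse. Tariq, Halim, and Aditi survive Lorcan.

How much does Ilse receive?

Ilse receives ₹52,000.

The entire ₹416,000 passes to the descendants.
That amount (₹416,000) is divided into 4 shares of ₹104,000: Tariq, Halim, and Aditi each take ₹104,000; Uma's ₹104,000 share passes to Uma's issue.
Uma's share (₹104,000) is divided into 2 shares of ₹52,000: Kaspar and Ilse each take ₹52,000.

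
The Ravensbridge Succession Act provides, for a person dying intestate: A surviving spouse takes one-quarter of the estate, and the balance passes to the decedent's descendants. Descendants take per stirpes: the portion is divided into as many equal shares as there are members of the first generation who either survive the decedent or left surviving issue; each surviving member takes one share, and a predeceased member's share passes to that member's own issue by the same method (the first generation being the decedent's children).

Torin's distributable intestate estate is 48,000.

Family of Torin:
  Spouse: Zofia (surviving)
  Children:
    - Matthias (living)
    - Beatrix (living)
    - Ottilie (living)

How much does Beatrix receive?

Zofia takes one-quarter of 48,000 = 12,000. The remaining 36,000 passes to the descendants.
The descendants' portion (36,000) is divided into 3 shares of 12,000: Matthias, Beatrix, and Ottilie each take 12,000.

Beatrix receives 12,000.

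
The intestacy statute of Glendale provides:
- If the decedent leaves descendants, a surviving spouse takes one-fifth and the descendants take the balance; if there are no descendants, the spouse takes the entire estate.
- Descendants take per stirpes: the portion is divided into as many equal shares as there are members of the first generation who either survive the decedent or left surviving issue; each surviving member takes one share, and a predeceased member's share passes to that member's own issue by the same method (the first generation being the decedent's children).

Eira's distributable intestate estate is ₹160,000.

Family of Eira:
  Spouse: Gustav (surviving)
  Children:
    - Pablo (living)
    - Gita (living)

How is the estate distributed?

Gustav: ₹32,000; Pablo: ₹64,000; Gita: ₹64,000

Gustav takes one-fifth of ₹160,000 = ₹32,000. The remaining ₹128,000 passes to the descendants.
The descendants' portion (₹128,000) is divided into 2 shares of ₹64,000: Pablo and Gita each take ₹64,000.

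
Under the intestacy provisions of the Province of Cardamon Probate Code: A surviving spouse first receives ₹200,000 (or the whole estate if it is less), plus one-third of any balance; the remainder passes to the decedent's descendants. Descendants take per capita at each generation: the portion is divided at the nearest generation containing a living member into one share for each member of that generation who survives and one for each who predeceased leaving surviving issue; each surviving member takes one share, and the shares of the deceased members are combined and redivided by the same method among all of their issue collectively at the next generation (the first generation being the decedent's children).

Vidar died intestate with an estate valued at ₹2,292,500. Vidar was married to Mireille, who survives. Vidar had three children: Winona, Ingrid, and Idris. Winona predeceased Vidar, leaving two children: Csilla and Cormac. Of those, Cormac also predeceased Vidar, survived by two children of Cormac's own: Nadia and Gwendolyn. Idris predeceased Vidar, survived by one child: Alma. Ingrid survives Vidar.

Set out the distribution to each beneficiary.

Mireille: ₹897,500; Csilla: ₹310,000; Nadia: ₹155,000; Gwendolyn: ₹155,000; Ingrid: ₹465,000; Alma: ₹310,000

Mireille first takes ₹200,000, leaving a balance of ₹2,092,500. Mireille then takes one-third of the balance (₹697,500), for a total of ₹897,500. The remaining ₹1,395,000 passes to the descendants.
The descendants' portion (₹1,395,000) is divided at the children's generation into 3 shares of ₹465,000. Ingrid takes ₹465,000. The 2 shares of the deceased (Winona and Idris) are combined into a pool of ₹930,000.
That pool (₹930,000) is divided at the grandchildren's generation into 3 shares of ₹310,000. Csilla and Alma each take ₹310,000. The remaining share for the deceased Cormac (₹310,000) is carried to the next generation.
That pool (₹310,000) is divided at the great-grandchildren's generation equally among Nadia and Gwendolyn: ₹155,000 each.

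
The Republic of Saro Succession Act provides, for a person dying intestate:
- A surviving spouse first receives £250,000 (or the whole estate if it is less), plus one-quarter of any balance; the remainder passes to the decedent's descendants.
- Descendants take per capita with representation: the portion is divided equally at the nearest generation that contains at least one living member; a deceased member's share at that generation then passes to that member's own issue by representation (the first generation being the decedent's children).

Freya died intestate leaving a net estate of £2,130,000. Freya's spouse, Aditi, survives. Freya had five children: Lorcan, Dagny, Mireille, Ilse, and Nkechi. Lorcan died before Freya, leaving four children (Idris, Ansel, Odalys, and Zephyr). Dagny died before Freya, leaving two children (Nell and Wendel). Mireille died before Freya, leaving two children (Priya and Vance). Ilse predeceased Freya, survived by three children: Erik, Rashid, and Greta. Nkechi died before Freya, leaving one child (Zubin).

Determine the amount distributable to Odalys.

Odalys receives £117,500.

Aditi first takes £250,000, leaving a balance of £1,880,000. Aditi then takes one-quarter of the balance (£470,000), for a total of £720,000. The remaining £1,410,000 passes to the descendants.
No child survives, so the initial division is made at the grandchildren's generation.
The descendants' portion (£1,410,000) is divided into 12 shares of £117,500: Idris, Ansel, Odalys, Zephyr, Nell, Wendel, Priya, Vance, Erik, Rashid, Greta, and Zubin each take £117,500.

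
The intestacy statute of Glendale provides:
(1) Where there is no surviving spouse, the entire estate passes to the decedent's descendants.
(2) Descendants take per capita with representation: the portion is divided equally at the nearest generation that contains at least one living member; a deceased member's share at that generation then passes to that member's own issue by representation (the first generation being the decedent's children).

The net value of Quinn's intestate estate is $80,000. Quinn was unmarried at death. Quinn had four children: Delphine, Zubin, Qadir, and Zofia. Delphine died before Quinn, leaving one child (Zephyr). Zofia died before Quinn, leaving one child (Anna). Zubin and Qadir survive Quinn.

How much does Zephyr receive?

The entire $80,000 passes to the descendants.
That amount ($80,000) is divided into 4 shares of $20,000: Zubin and Qadir each take $20,000; Delphine's $20,000 share passes to Delphine's issue; Zofia's $20,000 share passes to Zofia's issue.
Delphine's share ($20,000) passes entirely to Zephyr.
Zofia's share ($20,000) passes entirely to Anna.

Zephyr receives $20,000.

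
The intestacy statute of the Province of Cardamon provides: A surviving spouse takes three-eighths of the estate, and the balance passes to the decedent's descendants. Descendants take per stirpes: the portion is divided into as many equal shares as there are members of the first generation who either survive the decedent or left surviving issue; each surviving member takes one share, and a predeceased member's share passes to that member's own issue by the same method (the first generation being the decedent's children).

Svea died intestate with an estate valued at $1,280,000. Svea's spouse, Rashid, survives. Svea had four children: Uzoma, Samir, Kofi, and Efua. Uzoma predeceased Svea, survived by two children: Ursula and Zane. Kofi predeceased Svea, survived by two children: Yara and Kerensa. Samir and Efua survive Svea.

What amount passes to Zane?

Rashid takes three-eighths of $1,280,000 = $480,000. The remaining $800,000 passes to the descendants.
The descendants' portion ($800,000) is divided into 4 shares of $200,000: Samir and Efua each take $200,000; Uzoma's $200,000 share passes to Uzoma's issue; Kofi's $200,000 share passes to Kofi's issue.
Uzoma's share ($200,000) is divided into 2 shares of $100,000: Ursula and Zane each take $100,000.
Kofi's share ($200,000) is divided into 2 shares of $100,000: Yara and Kerensa each take $100,000.

Zane receives $100,000.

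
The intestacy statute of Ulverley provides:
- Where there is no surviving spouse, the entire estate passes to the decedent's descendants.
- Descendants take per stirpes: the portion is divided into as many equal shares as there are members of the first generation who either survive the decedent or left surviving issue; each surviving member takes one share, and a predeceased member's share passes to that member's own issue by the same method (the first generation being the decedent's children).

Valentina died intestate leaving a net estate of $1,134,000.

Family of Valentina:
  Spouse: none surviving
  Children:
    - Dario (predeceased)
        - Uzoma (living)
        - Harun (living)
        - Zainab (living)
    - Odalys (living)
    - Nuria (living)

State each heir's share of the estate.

Uzoma: $126,000; Harun: $126,000; Zainab: $126,000; Odalys: $378,000; Nuria: $378,000

The entire $1,134,000 passes to the descendants.
That amount ($1,134,000) is divided into 3 shares of $378,000: Odalys and Nuria each take $378,000; Dario's $378,000 share passes to Dario's issue.
Dario's share ($378,000) is divided into 3 shares of $126,000: Uzoma, Harun, and Zainab each take $126,000.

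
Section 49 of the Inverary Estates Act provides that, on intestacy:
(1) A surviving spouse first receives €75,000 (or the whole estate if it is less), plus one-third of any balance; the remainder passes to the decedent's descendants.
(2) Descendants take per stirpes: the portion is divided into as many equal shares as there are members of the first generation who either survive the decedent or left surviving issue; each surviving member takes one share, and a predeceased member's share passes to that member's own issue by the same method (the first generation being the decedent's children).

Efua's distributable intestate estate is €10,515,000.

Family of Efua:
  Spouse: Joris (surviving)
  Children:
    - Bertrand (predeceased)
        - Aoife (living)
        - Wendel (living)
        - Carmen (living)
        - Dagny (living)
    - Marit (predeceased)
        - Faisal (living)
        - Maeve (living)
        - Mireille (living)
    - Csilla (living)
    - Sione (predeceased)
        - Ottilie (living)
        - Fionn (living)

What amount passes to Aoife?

Joris first takes €75,000, leaving a balance of €10,440,000. Joris then takes one-third of the balance (€3,480,000), for a total of €3,555,000. The remaining €6,960,000 passes to the descendants.
The descendants' portion (€6,960,000) is divided into 4 shares of €1,740,000: Csilla takes €1,740,000; Bertrand's €1,740,000 share passes to Bertrand's issue; Marit's €1,740,000 share passes to Marit's issue; Sione's €1,740,000 share passes to Sione's issue.
Bertrand's share (€1,740,000) is divided into 4 shares of €435,000: Aoife, Wendel, Carmen, and Dagny each take €435,000.
Marit's share (€1,740,000) is divided into 3 shares of €580,000: Faisal, Maeve, and Mireille each take €580,000.
Sione's share (€1,740,000) is divided into 2 shares of €870,000: Ottilie and Fionn each take €870,000.

Aoife receives €435,000.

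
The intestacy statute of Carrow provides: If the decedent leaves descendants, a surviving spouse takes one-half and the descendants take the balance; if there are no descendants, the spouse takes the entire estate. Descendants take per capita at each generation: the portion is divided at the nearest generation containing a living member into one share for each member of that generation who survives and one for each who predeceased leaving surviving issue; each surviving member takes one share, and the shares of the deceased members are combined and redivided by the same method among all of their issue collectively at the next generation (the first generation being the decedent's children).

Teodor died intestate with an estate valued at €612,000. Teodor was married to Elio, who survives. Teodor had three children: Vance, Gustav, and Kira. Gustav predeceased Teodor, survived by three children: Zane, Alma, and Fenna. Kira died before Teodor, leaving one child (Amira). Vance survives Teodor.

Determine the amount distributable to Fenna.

Elio takes one-half of €612,000 = €306,000. The remaining €306,000 passes to the descendants.
The descendants' portion (€306,000) is divided at the children's generation into 3 shares of €102,000. Vance takes €102,000. The 2 shares of the deceased (Gustav and Kira) are combined into a pool of €204,000.
That pool (€204,000) is divided at the grandchildren's generation equally among Zane, Alma, Fenna, and Amira: €51,000 each.

Fenna receives €51,000.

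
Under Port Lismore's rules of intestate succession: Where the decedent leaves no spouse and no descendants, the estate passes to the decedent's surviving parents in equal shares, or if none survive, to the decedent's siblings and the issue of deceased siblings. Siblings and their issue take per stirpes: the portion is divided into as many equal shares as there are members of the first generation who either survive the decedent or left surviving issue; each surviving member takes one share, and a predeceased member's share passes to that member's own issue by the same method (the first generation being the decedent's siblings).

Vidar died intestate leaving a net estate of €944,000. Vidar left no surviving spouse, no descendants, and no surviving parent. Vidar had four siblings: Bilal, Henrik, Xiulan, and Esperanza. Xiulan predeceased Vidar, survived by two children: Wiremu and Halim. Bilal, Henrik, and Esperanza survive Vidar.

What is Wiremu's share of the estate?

The entire €944,000 passes to the siblings and their issue.
That amount (€944,000) is divided into 4 shares of €236,000: Bilal, Henrik, and Esperanza each take €236,000; Xiulan's €236,000 share passes to Xiulan's issue.
Xiulan's share (€236,000) is divided into 2 shares of €118,000: Wiremu and Halim each take €118,000.

Wiremu receives €118,000.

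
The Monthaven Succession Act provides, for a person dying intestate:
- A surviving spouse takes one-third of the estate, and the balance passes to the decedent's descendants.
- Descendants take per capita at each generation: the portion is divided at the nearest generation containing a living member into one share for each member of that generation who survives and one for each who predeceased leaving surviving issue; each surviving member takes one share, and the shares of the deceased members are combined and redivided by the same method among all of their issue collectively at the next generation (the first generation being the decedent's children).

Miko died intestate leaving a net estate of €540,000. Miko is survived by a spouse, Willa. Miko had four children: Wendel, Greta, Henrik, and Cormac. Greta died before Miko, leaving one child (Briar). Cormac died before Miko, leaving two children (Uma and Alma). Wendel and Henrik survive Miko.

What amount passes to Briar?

Willa takes one-third of €540,000 = €180,000. The remaining €360,000 passes to the descendants.
The descendants' portion (€360,000) is divided at the children's generation into 4 shares of €90,000. Wendel and Henrik each take €90,000. The 2 shares of the deceased (Greta and Cormac) are combined into a pool of €180,000.
That pool (€180,000) is divided at the grandchildren's generation equally among Briar, Uma, and Alma: €60,000 each.

Briar receives €60,000.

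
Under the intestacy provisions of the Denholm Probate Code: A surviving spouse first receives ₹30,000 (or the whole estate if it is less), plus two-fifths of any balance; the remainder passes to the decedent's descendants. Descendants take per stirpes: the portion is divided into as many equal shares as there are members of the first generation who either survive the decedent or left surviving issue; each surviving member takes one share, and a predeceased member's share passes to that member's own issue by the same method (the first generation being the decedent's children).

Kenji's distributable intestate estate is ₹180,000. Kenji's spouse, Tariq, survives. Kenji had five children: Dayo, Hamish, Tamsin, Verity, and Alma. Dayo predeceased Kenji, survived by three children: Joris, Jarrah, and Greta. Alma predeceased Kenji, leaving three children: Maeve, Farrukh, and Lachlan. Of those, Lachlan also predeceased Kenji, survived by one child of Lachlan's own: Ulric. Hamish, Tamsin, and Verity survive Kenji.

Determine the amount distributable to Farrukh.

Farrukh receives ₹6,000.

Tariq first takes ₹30,000, leaving a balance of ₹150,000. Tariq then takes two-fifths of the balance (₹60,000), for a total of ₹90,000. The remaining ₹90,000 passes to the descendants.
The descendants' portion (₹90,000) is divided into 5 shares of ₹18,000: Hamish, Tamsin, and Verity each take ₹18,000; Dayo's ₹18,000 share passes to Dayo's issue; Alma's ₹18,000 share passes to Alma's issue.
Dayo's share (₹18,000) is divided into 3 shares of ₹6,000: Joris, Jarrah, and Greta each take ₹6,000.
Alma's share (₹18,000) is divided into 3 shares of ₹6,000: Maeve and Farrukh each take ₹6,000; Lachlan's ₹6,000 share passes to Lachlan's issue.
Lachlan's share (₹6,000) passes entirely to Ulric.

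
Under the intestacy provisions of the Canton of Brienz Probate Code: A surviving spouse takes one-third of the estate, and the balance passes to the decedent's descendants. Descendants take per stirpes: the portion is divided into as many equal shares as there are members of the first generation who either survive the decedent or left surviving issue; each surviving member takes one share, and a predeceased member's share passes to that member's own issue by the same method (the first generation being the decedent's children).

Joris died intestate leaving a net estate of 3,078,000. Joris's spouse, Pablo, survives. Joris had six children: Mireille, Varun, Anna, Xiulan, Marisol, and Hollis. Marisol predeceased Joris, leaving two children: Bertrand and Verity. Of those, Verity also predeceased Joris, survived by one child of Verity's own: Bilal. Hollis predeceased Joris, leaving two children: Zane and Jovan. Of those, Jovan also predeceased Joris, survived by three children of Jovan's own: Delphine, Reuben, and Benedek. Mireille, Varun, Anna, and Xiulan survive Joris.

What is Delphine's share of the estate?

Delphine receives 57,000.

Pablo takes one-third of 3,078,000 = 1,026,000. The remaining 2,052,000 passes to the descendants.
The descendants' portion (2,052,000) is divided into 6 shares of 342,000: Mireille, Varun, Anna, and Xiulan each take 342,000; Marisol's 342,000 share passes to Marisol's issue; Hollis's 342,000 share passes to Hollis's issue.
Marisol's share (342,000) is divided into 2 shares of 171,000: Bertrand takes 171,000; Verity's 171,000 share passes to Verity's issue.
Verity's share (171,000) passes entirely to Bilal.
Hollis's share (342,000) is divided into 2 shares of 171,000: Zane takes 171,000; Jovan's 171,000 share passes to Jovan's issue.
Jovan's share (171,000) is divided into 3 shares of 57,000: Delphine, Reuben, and Benedek each take 57,000.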